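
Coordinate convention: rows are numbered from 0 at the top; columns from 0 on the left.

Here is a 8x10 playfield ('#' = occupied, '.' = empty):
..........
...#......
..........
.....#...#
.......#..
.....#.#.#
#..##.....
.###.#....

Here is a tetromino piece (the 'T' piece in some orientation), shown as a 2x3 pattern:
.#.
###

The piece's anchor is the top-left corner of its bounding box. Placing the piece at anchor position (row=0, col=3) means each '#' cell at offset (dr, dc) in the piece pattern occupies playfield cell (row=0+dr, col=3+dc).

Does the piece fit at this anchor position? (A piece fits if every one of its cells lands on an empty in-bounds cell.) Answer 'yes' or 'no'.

Answer: no

Derivation:
Check each piece cell at anchor (0, 3):
  offset (0,1) -> (0,4): empty -> OK
  offset (1,0) -> (1,3): occupied ('#') -> FAIL
  offset (1,1) -> (1,4): empty -> OK
  offset (1,2) -> (1,5): empty -> OK
All cells valid: no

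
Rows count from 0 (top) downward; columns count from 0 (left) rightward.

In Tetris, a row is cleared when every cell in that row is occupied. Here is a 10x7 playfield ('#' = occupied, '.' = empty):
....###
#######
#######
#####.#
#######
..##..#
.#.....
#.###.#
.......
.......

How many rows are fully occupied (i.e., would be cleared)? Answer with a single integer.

Answer: 3

Derivation:
Check each row:
  row 0: 4 empty cells -> not full
  row 1: 0 empty cells -> FULL (clear)
  row 2: 0 empty cells -> FULL (clear)
  row 3: 1 empty cell -> not full
  row 4: 0 empty cells -> FULL (clear)
  row 5: 4 empty cells -> not full
  row 6: 6 empty cells -> not full
  row 7: 2 empty cells -> not full
  row 8: 7 empty cells -> not full
  row 9: 7 empty cells -> not full
Total rows cleared: 3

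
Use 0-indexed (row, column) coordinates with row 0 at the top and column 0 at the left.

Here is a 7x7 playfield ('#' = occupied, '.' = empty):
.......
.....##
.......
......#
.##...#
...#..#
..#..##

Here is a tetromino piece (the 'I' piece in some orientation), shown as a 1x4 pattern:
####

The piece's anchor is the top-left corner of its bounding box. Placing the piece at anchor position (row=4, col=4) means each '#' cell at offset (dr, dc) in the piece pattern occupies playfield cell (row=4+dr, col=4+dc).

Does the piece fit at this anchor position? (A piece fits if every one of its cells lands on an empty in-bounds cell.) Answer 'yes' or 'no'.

Check each piece cell at anchor (4, 4):
  offset (0,0) -> (4,4): empty -> OK
  offset (0,1) -> (4,5): empty -> OK
  offset (0,2) -> (4,6): occupied ('#') -> FAIL
  offset (0,3) -> (4,7): out of bounds -> FAIL
All cells valid: no

Answer: no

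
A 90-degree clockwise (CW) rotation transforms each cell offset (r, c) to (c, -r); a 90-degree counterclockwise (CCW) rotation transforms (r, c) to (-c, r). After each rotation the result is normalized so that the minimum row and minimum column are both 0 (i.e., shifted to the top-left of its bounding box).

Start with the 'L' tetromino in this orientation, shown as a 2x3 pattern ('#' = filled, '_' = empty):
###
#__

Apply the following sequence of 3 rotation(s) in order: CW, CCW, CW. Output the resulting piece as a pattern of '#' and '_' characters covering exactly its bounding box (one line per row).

Answer: ##
_#
_#

Derivation:
Start:
###
#__
After rotation 1 (CW):
##
_#
_#
After rotation 2 (CCW):
###
#__
After rotation 3 (CW):
##
_#
_#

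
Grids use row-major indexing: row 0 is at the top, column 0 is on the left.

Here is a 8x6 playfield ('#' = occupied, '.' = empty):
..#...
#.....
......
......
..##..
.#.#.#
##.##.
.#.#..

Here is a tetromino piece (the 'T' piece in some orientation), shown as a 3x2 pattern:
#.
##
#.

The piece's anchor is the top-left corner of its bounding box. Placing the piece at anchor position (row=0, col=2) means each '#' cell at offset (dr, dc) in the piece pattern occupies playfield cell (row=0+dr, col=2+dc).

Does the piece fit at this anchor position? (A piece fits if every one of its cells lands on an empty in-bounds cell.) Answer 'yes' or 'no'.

Check each piece cell at anchor (0, 2):
  offset (0,0) -> (0,2): occupied ('#') -> FAIL
  offset (1,0) -> (1,2): empty -> OK
  offset (1,1) -> (1,3): empty -> OK
  offset (2,0) -> (2,2): empty -> OK
All cells valid: no

Answer: no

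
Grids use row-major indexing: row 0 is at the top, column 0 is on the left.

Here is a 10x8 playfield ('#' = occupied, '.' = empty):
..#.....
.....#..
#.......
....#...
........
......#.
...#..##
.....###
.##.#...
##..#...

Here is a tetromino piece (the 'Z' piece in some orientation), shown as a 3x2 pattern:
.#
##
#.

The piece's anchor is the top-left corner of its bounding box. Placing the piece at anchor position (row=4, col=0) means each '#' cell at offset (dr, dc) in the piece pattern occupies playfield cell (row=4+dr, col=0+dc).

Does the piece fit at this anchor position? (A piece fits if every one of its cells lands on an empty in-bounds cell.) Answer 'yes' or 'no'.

Check each piece cell at anchor (4, 0):
  offset (0,1) -> (4,1): empty -> OK
  offset (1,0) -> (5,0): empty -> OK
  offset (1,1) -> (5,1): empty -> OK
  offset (2,0) -> (6,0): empty -> OK
All cells valid: yes

Answer: yes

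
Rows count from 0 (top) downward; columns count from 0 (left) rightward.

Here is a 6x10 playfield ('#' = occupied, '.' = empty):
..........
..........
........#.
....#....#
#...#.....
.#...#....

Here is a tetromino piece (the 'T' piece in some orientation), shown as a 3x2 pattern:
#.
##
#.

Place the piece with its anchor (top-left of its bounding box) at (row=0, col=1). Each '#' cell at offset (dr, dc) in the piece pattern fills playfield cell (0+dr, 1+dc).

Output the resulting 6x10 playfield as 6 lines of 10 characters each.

Fill (0+0,1+0) = (0,1)
Fill (0+1,1+0) = (1,1)
Fill (0+1,1+1) = (1,2)
Fill (0+2,1+0) = (2,1)

Answer: .#........
.##.......
.#......#.
....#....#
#...#.....
.#...#....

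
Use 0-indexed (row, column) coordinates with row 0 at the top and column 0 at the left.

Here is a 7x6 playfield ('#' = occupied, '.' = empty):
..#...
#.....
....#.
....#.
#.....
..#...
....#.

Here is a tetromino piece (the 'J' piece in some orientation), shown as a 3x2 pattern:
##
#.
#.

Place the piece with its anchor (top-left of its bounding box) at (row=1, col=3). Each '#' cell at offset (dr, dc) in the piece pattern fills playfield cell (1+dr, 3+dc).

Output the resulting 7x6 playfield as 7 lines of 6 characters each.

Fill (1+0,3+0) = (1,3)
Fill (1+0,3+1) = (1,4)
Fill (1+1,3+0) = (2,3)
Fill (1+2,3+0) = (3,3)

Answer: ..#...
#..##.
...##.
...##.
#.....
..#...
....#.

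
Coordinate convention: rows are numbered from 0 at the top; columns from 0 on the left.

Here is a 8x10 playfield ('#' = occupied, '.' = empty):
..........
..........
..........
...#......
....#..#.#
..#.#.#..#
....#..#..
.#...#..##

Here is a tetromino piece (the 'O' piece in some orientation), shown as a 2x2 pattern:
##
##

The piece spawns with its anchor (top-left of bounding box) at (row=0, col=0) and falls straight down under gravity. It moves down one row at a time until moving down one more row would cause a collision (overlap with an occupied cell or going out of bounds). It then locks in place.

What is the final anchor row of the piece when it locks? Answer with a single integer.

Spawn at (row=0, col=0). Try each row:
  row 0: fits
  row 1: fits
  row 2: fits
  row 3: fits
  row 4: fits
  row 5: fits
  row 6: blocked -> lock at row 5

Answer: 5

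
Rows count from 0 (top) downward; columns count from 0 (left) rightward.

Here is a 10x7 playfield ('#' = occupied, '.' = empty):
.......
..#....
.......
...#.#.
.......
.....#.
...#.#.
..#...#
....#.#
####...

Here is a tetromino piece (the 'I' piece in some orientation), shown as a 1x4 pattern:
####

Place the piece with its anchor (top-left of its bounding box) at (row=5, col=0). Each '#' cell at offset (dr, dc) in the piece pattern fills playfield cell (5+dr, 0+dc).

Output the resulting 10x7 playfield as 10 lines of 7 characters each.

Fill (5+0,0+0) = (5,0)
Fill (5+0,0+1) = (5,1)
Fill (5+0,0+2) = (5,2)
Fill (5+0,0+3) = (5,3)

Answer: .......
..#....
.......
...#.#.
.......
####.#.
...#.#.
..#...#
....#.#
####...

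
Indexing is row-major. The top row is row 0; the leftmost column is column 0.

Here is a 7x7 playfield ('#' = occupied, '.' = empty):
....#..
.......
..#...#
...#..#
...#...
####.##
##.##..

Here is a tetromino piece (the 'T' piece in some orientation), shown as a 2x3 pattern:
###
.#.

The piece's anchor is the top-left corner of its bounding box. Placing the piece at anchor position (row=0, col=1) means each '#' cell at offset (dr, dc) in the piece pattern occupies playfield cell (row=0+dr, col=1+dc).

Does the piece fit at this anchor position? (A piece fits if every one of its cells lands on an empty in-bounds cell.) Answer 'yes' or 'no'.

Check each piece cell at anchor (0, 1):
  offset (0,0) -> (0,1): empty -> OK
  offset (0,1) -> (0,2): empty -> OK
  offset (0,2) -> (0,3): empty -> OK
  offset (1,1) -> (1,2): empty -> OK
All cells valid: yes

Answer: yes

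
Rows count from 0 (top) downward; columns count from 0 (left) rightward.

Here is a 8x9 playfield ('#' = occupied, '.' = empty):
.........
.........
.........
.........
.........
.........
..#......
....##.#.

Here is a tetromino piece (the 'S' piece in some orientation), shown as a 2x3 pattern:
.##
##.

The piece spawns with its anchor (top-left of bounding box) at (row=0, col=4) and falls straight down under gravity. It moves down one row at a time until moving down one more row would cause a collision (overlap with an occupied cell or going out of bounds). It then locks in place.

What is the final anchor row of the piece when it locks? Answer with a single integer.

Spawn at (row=0, col=4). Try each row:
  row 0: fits
  row 1: fits
  row 2: fits
  row 3: fits
  row 4: fits
  row 5: fits
  row 6: blocked -> lock at row 5

Answer: 5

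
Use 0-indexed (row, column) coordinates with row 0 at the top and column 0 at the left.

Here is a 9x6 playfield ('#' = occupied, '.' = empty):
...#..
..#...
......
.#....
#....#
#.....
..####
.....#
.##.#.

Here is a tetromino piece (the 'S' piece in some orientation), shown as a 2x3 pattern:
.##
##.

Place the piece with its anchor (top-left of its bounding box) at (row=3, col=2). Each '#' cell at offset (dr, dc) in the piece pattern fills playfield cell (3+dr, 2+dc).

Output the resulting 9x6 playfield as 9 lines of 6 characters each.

Fill (3+0,2+1) = (3,3)
Fill (3+0,2+2) = (3,4)
Fill (3+1,2+0) = (4,2)
Fill (3+1,2+1) = (4,3)

Answer: ...#..
..#...
......
.#.##.
#.##.#
#.....
..####
.....#
.##.#.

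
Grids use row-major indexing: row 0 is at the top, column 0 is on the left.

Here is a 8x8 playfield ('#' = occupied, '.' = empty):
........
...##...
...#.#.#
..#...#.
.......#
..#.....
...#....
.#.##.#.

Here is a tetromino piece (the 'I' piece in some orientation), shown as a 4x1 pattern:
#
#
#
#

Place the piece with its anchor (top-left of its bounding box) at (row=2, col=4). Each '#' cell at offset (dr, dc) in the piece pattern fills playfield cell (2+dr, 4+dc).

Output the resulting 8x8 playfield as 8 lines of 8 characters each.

Answer: ........
...##...
...###.#
..#.#.#.
....#..#
..#.#...
...#....
.#.##.#.

Derivation:
Fill (2+0,4+0) = (2,4)
Fill (2+1,4+0) = (3,4)
Fill (2+2,4+0) = (4,4)
Fill (2+3,4+0) = (5,4)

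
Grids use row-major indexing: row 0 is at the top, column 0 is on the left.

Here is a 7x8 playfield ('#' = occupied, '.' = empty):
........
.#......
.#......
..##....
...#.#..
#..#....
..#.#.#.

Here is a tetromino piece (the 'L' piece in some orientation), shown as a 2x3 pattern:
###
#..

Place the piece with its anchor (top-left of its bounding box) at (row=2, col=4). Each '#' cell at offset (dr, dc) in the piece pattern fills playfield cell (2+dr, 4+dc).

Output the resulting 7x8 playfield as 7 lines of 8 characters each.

Fill (2+0,4+0) = (2,4)
Fill (2+0,4+1) = (2,5)
Fill (2+0,4+2) = (2,6)
Fill (2+1,4+0) = (3,4)

Answer: ........
.#......
.#..###.
..###...
...#.#..
#..#....
..#.#.#.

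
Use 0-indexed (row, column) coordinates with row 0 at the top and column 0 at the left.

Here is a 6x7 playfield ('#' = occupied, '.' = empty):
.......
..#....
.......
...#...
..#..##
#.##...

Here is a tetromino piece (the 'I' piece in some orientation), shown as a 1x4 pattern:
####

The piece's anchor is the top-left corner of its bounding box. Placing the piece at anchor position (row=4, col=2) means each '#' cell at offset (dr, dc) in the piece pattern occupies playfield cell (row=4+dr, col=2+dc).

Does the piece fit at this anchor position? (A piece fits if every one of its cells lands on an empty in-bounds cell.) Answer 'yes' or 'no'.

Check each piece cell at anchor (4, 2):
  offset (0,0) -> (4,2): occupied ('#') -> FAIL
  offset (0,1) -> (4,3): empty -> OK
  offset (0,2) -> (4,4): empty -> OK
  offset (0,3) -> (4,5): occupied ('#') -> FAIL
All cells valid: no

Answer: no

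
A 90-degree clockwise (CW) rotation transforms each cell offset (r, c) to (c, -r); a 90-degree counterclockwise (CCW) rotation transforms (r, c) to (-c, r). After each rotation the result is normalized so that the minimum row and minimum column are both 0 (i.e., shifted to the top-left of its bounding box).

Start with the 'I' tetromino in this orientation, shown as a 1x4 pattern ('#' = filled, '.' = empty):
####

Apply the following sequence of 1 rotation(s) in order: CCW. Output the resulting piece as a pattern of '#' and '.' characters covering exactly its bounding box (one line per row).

Answer: #
#
#
#

Derivation:
Start:
####
After rotation 1 (CCW):
#
#
#
#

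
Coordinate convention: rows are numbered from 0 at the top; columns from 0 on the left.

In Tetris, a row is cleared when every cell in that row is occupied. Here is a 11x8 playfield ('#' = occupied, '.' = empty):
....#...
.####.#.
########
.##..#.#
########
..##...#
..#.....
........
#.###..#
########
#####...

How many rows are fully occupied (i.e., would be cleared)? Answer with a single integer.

Answer: 3

Derivation:
Check each row:
  row 0: 7 empty cells -> not full
  row 1: 3 empty cells -> not full
  row 2: 0 empty cells -> FULL (clear)
  row 3: 4 empty cells -> not full
  row 4: 0 empty cells -> FULL (clear)
  row 5: 5 empty cells -> not full
  row 6: 7 empty cells -> not full
  row 7: 8 empty cells -> not full
  row 8: 3 empty cells -> not full
  row 9: 0 empty cells -> FULL (clear)
  row 10: 3 empty cells -> not full
Total rows cleared: 3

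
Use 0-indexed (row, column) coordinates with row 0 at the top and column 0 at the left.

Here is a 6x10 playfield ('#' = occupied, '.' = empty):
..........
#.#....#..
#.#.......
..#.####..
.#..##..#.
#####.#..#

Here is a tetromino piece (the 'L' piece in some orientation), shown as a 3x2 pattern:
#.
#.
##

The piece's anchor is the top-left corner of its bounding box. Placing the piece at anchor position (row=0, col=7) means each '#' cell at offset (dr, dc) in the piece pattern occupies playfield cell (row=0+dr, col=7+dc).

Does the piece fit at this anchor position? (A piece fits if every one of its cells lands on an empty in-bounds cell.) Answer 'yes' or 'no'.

Answer: no

Derivation:
Check each piece cell at anchor (0, 7):
  offset (0,0) -> (0,7): empty -> OK
  offset (1,0) -> (1,7): occupied ('#') -> FAIL
  offset (2,0) -> (2,7): empty -> OK
  offset (2,1) -> (2,8): empty -> OK
All cells valid: no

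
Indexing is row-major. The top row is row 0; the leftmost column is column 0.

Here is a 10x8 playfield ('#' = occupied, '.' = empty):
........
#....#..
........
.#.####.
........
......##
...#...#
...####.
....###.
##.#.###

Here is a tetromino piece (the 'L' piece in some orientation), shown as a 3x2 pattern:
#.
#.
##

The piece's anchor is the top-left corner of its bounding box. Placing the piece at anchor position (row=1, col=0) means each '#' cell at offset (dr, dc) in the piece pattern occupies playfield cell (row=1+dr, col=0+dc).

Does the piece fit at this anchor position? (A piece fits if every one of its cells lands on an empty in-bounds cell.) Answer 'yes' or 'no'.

Check each piece cell at anchor (1, 0):
  offset (0,0) -> (1,0): occupied ('#') -> FAIL
  offset (1,0) -> (2,0): empty -> OK
  offset (2,0) -> (3,0): empty -> OK
  offset (2,1) -> (3,1): occupied ('#') -> FAIL
All cells valid: no

Answer: no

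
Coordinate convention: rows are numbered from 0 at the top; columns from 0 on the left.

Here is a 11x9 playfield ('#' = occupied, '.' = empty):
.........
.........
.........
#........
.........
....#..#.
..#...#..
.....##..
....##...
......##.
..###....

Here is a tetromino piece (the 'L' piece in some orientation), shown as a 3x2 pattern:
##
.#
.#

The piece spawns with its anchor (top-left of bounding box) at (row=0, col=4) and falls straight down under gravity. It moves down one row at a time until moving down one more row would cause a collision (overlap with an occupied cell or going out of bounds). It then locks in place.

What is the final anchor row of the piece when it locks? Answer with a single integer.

Spawn at (row=0, col=4). Try each row:
  row 0: fits
  row 1: fits
  row 2: fits
  row 3: fits
  row 4: fits
  row 5: blocked -> lock at row 4

Answer: 4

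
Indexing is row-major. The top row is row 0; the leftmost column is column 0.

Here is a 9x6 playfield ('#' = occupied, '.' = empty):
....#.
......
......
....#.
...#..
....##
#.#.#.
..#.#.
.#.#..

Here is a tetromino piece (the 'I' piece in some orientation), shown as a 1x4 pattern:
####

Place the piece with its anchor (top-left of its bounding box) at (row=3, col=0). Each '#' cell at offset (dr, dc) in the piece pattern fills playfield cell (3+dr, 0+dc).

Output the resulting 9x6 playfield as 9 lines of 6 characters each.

Answer: ....#.
......
......
#####.
...#..
....##
#.#.#.
..#.#.
.#.#..

Derivation:
Fill (3+0,0+0) = (3,0)
Fill (3+0,0+1) = (3,1)
Fill (3+0,0+2) = (3,2)
Fill (3+0,0+3) = (3,3)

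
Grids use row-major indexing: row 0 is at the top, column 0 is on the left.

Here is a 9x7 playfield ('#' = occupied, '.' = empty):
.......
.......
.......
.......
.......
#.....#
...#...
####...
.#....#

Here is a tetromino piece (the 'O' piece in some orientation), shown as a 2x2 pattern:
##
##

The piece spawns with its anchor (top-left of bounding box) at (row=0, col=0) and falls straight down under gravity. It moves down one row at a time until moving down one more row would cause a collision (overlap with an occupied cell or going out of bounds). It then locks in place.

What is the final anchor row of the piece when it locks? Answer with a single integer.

Answer: 3

Derivation:
Spawn at (row=0, col=0). Try each row:
  row 0: fits
  row 1: fits
  row 2: fits
  row 3: fits
  row 4: blocked -> lock at row 3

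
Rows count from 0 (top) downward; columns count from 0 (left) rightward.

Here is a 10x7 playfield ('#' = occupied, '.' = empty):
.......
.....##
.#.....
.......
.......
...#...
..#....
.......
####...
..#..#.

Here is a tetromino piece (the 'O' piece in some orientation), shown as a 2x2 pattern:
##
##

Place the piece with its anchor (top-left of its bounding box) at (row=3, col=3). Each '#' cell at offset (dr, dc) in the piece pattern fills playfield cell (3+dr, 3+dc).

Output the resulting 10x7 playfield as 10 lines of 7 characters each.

Answer: .......
.....##
.#.....
...##..
...##..
...#...
..#....
.......
####...
..#..#.

Derivation:
Fill (3+0,3+0) = (3,3)
Fill (3+0,3+1) = (3,4)
Fill (3+1,3+0) = (4,3)
Fill (3+1,3+1) = (4,4)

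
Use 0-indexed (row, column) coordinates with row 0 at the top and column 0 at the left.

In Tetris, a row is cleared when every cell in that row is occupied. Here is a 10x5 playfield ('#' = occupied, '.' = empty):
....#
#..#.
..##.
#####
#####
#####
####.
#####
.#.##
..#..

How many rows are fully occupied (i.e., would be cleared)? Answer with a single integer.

Answer: 4

Derivation:
Check each row:
  row 0: 4 empty cells -> not full
  row 1: 3 empty cells -> not full
  row 2: 3 empty cells -> not full
  row 3: 0 empty cells -> FULL (clear)
  row 4: 0 empty cells -> FULL (clear)
  row 5: 0 empty cells -> FULL (clear)
  row 6: 1 empty cell -> not full
  row 7: 0 empty cells -> FULL (clear)
  row 8: 2 empty cells -> not full
  row 9: 4 empty cells -> not full
Total rows cleared: 4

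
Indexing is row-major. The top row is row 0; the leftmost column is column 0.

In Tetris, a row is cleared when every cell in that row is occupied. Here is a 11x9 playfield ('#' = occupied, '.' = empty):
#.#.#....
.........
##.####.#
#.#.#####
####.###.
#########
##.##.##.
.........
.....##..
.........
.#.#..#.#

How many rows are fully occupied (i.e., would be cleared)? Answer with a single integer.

Answer: 1

Derivation:
Check each row:
  row 0: 6 empty cells -> not full
  row 1: 9 empty cells -> not full
  row 2: 2 empty cells -> not full
  row 3: 2 empty cells -> not full
  row 4: 2 empty cells -> not full
  row 5: 0 empty cells -> FULL (clear)
  row 6: 3 empty cells -> not full
  row 7: 9 empty cells -> not full
  row 8: 7 empty cells -> not full
  row 9: 9 empty cells -> not full
  row 10: 5 empty cells -> not full
Total rows cleared: 1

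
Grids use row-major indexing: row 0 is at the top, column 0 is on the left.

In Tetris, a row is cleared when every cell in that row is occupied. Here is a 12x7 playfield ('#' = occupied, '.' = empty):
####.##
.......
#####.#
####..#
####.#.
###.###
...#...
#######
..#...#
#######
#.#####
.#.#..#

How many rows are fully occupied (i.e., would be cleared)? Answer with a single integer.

Answer: 2

Derivation:
Check each row:
  row 0: 1 empty cell -> not full
  row 1: 7 empty cells -> not full
  row 2: 1 empty cell -> not full
  row 3: 2 empty cells -> not full
  row 4: 2 empty cells -> not full
  row 5: 1 empty cell -> not full
  row 6: 6 empty cells -> not full
  row 7: 0 empty cells -> FULL (clear)
  row 8: 5 empty cells -> not full
  row 9: 0 empty cells -> FULL (clear)
  row 10: 1 empty cell -> not full
  row 11: 4 empty cells -> not full
Total rows cleared: 2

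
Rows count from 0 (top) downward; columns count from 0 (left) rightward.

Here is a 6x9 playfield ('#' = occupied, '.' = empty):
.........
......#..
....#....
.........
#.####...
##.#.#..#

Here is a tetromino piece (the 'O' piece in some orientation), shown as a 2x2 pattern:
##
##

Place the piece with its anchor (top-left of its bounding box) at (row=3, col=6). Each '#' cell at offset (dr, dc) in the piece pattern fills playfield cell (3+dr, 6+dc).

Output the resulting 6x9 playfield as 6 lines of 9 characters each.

Answer: .........
......#..
....#....
......##.
#.######.
##.#.#..#

Derivation:
Fill (3+0,6+0) = (3,6)
Fill (3+0,6+1) = (3,7)
Fill (3+1,6+0) = (4,6)
Fill (3+1,6+1) = (4,7)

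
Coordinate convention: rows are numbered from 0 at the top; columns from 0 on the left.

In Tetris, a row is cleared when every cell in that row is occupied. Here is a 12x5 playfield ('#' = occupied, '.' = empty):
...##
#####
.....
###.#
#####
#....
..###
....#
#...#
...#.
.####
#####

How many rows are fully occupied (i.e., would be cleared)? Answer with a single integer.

Check each row:
  row 0: 3 empty cells -> not full
  row 1: 0 empty cells -> FULL (clear)
  row 2: 5 empty cells -> not full
  row 3: 1 empty cell -> not full
  row 4: 0 empty cells -> FULL (clear)
  row 5: 4 empty cells -> not full
  row 6: 2 empty cells -> not full
  row 7: 4 empty cells -> not full
  row 8: 3 empty cells -> not full
  row 9: 4 empty cells -> not full
  row 10: 1 empty cell -> not full
  row 11: 0 empty cells -> FULL (clear)
Total rows cleared: 3

Answer: 3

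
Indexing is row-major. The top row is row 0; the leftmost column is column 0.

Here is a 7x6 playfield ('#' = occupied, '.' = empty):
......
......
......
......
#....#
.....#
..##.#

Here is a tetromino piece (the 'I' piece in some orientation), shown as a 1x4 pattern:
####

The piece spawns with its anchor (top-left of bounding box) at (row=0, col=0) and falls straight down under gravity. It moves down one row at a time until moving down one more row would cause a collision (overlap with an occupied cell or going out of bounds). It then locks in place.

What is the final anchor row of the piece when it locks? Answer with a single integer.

Answer: 3

Derivation:
Spawn at (row=0, col=0). Try each row:
  row 0: fits
  row 1: fits
  row 2: fits
  row 3: fits
  row 4: blocked -> lock at row 3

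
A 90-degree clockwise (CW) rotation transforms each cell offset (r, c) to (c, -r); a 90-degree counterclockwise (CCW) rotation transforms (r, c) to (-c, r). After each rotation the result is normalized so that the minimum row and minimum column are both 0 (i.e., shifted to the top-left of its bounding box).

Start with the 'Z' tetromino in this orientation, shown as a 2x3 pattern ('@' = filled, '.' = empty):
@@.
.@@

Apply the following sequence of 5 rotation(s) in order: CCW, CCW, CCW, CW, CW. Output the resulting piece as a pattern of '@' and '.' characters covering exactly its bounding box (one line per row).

Start:
@@.
.@@
After rotation 1 (CCW):
.@
@@
@.
After rotation 2 (CCW):
@@.
.@@
After rotation 3 (CCW):
.@
@@
@.
After rotation 4 (CW):
@@.
.@@
After rotation 5 (CW):
.@
@@
@.

Answer: .@
@@
@.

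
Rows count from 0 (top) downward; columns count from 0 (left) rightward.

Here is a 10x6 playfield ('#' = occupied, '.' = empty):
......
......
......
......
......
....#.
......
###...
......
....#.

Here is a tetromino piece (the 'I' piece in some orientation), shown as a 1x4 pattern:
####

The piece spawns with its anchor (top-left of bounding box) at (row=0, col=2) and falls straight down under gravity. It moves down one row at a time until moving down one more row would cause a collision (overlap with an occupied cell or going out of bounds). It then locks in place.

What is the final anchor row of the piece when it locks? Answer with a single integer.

Answer: 4

Derivation:
Spawn at (row=0, col=2). Try each row:
  row 0: fits
  row 1: fits
  row 2: fits
  row 3: fits
  row 4: fits
  row 5: blocked -> lock at row 4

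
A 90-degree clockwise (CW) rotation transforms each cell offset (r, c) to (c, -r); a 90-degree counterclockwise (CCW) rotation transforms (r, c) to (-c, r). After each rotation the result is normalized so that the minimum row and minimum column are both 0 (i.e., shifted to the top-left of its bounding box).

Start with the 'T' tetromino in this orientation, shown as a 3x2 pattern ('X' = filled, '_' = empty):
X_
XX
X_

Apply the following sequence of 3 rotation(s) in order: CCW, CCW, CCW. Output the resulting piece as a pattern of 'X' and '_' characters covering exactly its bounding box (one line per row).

Start:
X_
XX
X_
After rotation 1 (CCW):
_X_
XXX
After rotation 2 (CCW):
_X
XX
_X
After rotation 3 (CCW):
XXX
_X_

Answer: XXX
_X_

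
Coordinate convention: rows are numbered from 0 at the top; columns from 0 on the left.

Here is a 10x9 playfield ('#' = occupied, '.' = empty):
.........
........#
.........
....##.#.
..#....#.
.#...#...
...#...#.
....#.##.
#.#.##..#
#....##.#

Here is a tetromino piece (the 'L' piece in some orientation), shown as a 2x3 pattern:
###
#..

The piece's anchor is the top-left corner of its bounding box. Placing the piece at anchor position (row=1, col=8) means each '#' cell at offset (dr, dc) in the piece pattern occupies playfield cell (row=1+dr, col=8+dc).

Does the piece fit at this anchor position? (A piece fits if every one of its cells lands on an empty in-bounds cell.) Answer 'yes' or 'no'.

Answer: no

Derivation:
Check each piece cell at anchor (1, 8):
  offset (0,0) -> (1,8): occupied ('#') -> FAIL
  offset (0,1) -> (1,9): out of bounds -> FAIL
  offset (0,2) -> (1,10): out of bounds -> FAIL
  offset (1,0) -> (2,8): empty -> OK
All cells valid: no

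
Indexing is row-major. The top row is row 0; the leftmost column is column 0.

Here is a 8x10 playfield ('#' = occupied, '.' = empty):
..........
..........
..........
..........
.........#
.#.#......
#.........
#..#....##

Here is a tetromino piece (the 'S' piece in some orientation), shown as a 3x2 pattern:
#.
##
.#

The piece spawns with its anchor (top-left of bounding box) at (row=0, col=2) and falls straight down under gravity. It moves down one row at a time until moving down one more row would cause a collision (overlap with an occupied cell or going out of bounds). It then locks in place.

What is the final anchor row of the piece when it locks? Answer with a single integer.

Spawn at (row=0, col=2). Try each row:
  row 0: fits
  row 1: fits
  row 2: fits
  row 3: blocked -> lock at row 2

Answer: 2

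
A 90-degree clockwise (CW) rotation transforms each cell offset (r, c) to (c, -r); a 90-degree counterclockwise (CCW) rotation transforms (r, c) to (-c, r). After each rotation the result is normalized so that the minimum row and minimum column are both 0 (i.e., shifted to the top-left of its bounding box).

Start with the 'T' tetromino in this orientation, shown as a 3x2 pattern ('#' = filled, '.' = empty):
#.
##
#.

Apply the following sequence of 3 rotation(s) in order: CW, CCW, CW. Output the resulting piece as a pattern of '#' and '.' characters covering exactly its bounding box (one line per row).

Answer: ###
.#.

Derivation:
Start:
#.
##
#.
After rotation 1 (CW):
###
.#.
After rotation 2 (CCW):
#.
##
#.
After rotation 3 (CW):
###
.#.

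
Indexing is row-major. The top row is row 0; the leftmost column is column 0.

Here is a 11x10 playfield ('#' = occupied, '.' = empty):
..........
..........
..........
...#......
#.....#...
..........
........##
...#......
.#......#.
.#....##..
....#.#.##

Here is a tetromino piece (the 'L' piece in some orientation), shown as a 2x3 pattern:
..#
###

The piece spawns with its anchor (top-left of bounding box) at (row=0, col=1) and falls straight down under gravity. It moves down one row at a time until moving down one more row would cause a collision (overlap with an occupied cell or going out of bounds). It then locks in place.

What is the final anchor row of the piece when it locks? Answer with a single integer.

Answer: 1

Derivation:
Spawn at (row=0, col=1). Try each row:
  row 0: fits
  row 1: fits
  row 2: blocked -> lock at row 1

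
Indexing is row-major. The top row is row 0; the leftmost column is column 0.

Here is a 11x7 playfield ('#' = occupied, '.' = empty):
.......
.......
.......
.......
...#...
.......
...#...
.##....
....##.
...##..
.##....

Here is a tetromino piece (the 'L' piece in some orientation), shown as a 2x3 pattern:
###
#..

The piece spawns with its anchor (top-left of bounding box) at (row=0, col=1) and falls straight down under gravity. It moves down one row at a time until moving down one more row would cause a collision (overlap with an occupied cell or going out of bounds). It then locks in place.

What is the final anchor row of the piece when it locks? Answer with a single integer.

Answer: 3

Derivation:
Spawn at (row=0, col=1). Try each row:
  row 0: fits
  row 1: fits
  row 2: fits
  row 3: fits
  row 4: blocked -> lock at row 3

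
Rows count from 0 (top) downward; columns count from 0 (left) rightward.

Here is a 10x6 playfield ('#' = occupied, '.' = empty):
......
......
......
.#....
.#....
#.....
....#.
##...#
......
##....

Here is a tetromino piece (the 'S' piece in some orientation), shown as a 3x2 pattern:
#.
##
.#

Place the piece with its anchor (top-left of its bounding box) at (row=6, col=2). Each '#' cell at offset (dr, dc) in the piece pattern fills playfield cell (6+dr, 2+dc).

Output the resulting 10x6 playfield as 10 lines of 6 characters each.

Fill (6+0,2+0) = (6,2)
Fill (6+1,2+0) = (7,2)
Fill (6+1,2+1) = (7,3)
Fill (6+2,2+1) = (8,3)

Answer: ......
......
......
.#....
.#....
#.....
..#.#.
####.#
...#..
##....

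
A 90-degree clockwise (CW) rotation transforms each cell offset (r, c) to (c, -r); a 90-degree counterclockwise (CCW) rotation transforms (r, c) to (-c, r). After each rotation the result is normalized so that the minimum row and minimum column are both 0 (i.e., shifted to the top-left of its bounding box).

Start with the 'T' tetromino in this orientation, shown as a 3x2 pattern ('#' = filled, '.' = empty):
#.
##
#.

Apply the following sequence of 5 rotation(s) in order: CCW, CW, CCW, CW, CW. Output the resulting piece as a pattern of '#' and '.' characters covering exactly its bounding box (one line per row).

Start:
#.
##
#.
After rotation 1 (CCW):
.#.
###
After rotation 2 (CW):
#.
##
#.
After rotation 3 (CCW):
.#.
###
After rotation 4 (CW):
#.
##
#.
After rotation 5 (CW):
###
.#.

Answer: ###
.#.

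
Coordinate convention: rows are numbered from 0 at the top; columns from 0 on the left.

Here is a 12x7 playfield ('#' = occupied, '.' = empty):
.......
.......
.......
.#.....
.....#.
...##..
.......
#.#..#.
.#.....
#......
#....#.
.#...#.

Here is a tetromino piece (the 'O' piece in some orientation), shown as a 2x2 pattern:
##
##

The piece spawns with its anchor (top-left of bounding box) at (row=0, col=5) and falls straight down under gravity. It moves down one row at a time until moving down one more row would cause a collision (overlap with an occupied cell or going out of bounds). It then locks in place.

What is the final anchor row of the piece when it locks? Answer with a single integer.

Answer: 2

Derivation:
Spawn at (row=0, col=5). Try each row:
  row 0: fits
  row 1: fits
  row 2: fits
  row 3: blocked -> lock at row 2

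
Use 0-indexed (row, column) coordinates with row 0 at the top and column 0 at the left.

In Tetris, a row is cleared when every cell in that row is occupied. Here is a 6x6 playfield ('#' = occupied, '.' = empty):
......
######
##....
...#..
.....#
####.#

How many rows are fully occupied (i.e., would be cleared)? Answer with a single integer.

Check each row:
  row 0: 6 empty cells -> not full
  row 1: 0 empty cells -> FULL (clear)
  row 2: 4 empty cells -> not full
  row 3: 5 empty cells -> not full
  row 4: 5 empty cells -> not full
  row 5: 1 empty cell -> not full
Total rows cleared: 1

Answer: 1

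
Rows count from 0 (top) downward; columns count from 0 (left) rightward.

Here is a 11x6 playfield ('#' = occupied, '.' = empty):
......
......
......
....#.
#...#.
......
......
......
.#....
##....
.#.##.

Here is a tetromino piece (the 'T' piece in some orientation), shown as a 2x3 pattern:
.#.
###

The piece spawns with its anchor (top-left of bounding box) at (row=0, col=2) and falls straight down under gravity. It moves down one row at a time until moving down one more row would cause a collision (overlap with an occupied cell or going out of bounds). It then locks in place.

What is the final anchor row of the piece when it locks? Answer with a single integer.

Spawn at (row=0, col=2). Try each row:
  row 0: fits
  row 1: fits
  row 2: blocked -> lock at row 1

Answer: 1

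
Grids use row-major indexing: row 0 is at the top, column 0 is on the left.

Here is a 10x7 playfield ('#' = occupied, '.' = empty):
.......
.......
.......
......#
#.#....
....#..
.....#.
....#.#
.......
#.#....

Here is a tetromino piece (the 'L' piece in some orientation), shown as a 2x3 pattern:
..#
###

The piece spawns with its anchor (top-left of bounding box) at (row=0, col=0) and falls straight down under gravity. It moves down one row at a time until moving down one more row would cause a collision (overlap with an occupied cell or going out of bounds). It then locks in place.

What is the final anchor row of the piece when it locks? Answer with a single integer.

Spawn at (row=0, col=0). Try each row:
  row 0: fits
  row 1: fits
  row 2: fits
  row 3: blocked -> lock at row 2

Answer: 2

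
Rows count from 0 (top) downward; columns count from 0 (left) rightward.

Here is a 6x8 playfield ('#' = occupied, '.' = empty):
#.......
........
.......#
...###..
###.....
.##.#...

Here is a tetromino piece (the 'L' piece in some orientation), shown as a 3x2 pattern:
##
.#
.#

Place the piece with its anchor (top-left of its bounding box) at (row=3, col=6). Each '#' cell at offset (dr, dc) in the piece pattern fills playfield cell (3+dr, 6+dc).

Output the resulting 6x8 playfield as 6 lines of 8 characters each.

Fill (3+0,6+0) = (3,6)
Fill (3+0,6+1) = (3,7)
Fill (3+1,6+1) = (4,7)
Fill (3+2,6+1) = (5,7)

Answer: #.......
........
.......#
...#####
###....#
.##.#..#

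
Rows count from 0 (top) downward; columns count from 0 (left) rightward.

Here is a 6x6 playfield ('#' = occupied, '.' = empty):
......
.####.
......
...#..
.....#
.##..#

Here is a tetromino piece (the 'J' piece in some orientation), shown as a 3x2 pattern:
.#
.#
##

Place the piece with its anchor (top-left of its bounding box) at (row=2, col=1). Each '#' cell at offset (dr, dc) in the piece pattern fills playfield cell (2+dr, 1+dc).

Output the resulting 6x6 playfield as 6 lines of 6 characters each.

Answer: ......
.####.
..#...
..##..
.##..#
.##..#

Derivation:
Fill (2+0,1+1) = (2,2)
Fill (2+1,1+1) = (3,2)
Fill (2+2,1+0) = (4,1)
Fill (2+2,1+1) = (4,2)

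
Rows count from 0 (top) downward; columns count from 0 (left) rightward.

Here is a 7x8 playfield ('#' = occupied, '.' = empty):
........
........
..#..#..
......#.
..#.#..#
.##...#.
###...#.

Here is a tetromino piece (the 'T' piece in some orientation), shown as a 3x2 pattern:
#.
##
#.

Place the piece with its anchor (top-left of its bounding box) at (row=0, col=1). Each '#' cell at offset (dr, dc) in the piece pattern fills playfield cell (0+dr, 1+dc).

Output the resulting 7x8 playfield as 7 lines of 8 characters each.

Fill (0+0,1+0) = (0,1)
Fill (0+1,1+0) = (1,1)
Fill (0+1,1+1) = (1,2)
Fill (0+2,1+0) = (2,1)

Answer: .#......
.##.....
.##..#..
......#.
..#.#..#
.##...#.
###...#.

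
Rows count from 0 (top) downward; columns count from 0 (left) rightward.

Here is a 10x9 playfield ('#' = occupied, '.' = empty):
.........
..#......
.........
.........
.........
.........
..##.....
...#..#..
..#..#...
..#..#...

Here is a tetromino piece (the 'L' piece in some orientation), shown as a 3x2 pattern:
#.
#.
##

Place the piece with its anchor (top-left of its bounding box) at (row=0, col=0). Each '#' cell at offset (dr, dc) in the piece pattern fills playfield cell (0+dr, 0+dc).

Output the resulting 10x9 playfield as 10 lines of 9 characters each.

Fill (0+0,0+0) = (0,0)
Fill (0+1,0+0) = (1,0)
Fill (0+2,0+0) = (2,0)
Fill (0+2,0+1) = (2,1)

Answer: #........
#.#......
##.......
.........
.........
.........
..##.....
...#..#..
..#..#...
..#..#...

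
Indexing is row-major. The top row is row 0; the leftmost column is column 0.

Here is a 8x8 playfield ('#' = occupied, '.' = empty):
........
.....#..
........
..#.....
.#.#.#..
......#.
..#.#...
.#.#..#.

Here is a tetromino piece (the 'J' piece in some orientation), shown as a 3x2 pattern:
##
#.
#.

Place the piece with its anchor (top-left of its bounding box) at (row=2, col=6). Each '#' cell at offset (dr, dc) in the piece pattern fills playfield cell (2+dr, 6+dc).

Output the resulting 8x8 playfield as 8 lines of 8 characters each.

Fill (2+0,6+0) = (2,6)
Fill (2+0,6+1) = (2,7)
Fill (2+1,6+0) = (3,6)
Fill (2+2,6+0) = (4,6)

Answer: ........
.....#..
......##
..#...#.
.#.#.##.
......#.
..#.#...
.#.#..#.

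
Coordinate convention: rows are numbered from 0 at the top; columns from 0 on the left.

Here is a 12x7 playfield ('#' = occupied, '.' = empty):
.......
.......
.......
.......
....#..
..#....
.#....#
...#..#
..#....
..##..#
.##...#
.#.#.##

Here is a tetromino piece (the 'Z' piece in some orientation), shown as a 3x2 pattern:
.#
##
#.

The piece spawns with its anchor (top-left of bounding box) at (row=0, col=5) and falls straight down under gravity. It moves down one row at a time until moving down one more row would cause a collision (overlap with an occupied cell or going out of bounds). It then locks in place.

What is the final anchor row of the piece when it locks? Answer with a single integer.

Spawn at (row=0, col=5). Try each row:
  row 0: fits
  row 1: fits
  row 2: fits
  row 3: fits
  row 4: fits
  row 5: blocked -> lock at row 4

Answer: 4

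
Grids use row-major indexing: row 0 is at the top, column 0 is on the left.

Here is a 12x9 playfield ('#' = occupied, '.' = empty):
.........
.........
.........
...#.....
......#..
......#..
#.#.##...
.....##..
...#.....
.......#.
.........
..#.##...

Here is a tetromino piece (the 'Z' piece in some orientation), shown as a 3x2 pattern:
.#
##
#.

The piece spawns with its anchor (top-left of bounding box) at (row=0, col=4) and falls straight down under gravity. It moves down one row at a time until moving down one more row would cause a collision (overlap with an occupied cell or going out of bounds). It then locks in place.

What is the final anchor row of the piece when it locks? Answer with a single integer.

Answer: 3

Derivation:
Spawn at (row=0, col=4). Try each row:
  row 0: fits
  row 1: fits
  row 2: fits
  row 3: fits
  row 4: blocked -> lock at row 3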